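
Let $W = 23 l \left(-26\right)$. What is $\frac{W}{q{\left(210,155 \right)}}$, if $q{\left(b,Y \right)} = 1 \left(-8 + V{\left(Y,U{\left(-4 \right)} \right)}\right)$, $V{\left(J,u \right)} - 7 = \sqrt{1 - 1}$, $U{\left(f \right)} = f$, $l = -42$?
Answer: $-25116$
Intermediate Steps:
$V{\left(J,u \right)} = 7$ ($V{\left(J,u \right)} = 7 + \sqrt{1 - 1} = 7 + \sqrt{0} = 7 + 0 = 7$)
$q{\left(b,Y \right)} = -1$ ($q{\left(b,Y \right)} = 1 \left(-8 + 7\right) = 1 \left(-1\right) = -1$)
$W = 25116$ ($W = 23 \left(-42\right) \left(-26\right) = \left(-966\right) \left(-26\right) = 25116$)
$\frac{W}{q{\left(210,155 \right)}} = \frac{25116}{-1} = 25116 \left(-1\right) = -25116$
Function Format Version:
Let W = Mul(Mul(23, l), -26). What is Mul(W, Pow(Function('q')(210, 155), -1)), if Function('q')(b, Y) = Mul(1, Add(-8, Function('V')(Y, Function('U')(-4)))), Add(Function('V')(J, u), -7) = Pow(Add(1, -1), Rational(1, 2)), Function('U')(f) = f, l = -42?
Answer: -25116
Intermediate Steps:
Function('V')(J, u) = 7 (Function('V')(J, u) = Add(7, Pow(Add(1, -1), Rational(1, 2))) = Add(7, Pow(0, Rational(1, 2))) = Add(7, 0) = 7)
Function('q')(b, Y) = -1 (Function('q')(b, Y) = Mul(1, Add(-8, 7)) = Mul(1, -1) = -1)
W = 25116 (W = Mul(Mul(23, -42), -26) = Mul(-966, -26) = 25116)
Mul(W, Pow(Function('q')(210, 155), -1)) = Mul(25116, Pow(-1, -1)) = Mul(25116, -1) = -25116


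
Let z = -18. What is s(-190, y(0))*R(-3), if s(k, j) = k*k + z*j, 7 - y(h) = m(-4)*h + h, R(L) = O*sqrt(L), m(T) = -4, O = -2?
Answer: -71948*I*sqrt(3) ≈ -1.2462e+5*I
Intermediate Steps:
R(L) = -2*sqrt(L)
y(h) = 7 + 3*h (y(h) = 7 - (-4*h + h) = 7 - (-3)*h = 7 + 3*h)
s(k, j) = k**2 - 18*j (s(k, j) = k*k - 18*j = k**2 - 18*j)
s(-190, y(0))*R(-3) = ((-190)**2 - 18*(7 + 3*0))*(-2*I*sqrt(3)) = (36100 - 18*(7 + 0))*(-2*I*sqrt(3)) = (36100 - 18*7)*(-2*I*sqrt(3)) = (36100 - 126)*(-2*I*sqrt(3)) = 35974*(-2*I*sqrt(3)) = -71948*I*sqrt(3)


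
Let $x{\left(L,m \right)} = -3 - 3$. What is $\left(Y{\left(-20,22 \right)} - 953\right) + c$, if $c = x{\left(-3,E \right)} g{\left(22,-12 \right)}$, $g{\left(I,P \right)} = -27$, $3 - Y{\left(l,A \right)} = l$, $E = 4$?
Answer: $-768$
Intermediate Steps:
$Y{\left(l,A \right)} = 3 - l$
$x{\left(L,m \right)} = -6$ ($x{\left(L,m \right)} = -3 - 3 = -6$)
$c = 162$ ($c = \left(-6\right) \left(-27\right) = 162$)
$\left(Y{\left(-20,22 \right)} - 953\right) + c = \left(\left(3 - -20\right) - 953\right) + 162 = \left(\left(3 + 20\right) - 953\right) + 162 = \left(23 - 953\right) + 162 = -930 + 162 = -768$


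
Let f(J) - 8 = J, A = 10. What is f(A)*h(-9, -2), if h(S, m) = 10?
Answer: 180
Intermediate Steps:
f(J) = 8 + J
f(A)*h(-9, -2) = (8 + 10)*10 = 18*10 = 180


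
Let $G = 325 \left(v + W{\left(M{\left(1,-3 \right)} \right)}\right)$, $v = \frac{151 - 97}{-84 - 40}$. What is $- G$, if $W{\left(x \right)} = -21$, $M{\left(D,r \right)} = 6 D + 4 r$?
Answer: $\frac{431925}{62} \approx 6966.5$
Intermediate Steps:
$M{\left(D,r \right)} = 4 r + 6 D$
$v = - \frac{27}{62}$ ($v = \frac{54}{-124} = 54 \left(- \frac{1}{124}\right) = - \frac{27}{62} \approx -0.43548$)
$G = - \frac{431925}{62}$ ($G = 325 \left(- \frac{27}{62} - 21\right) = 325 \left(- \frac{1329}{62}\right) = - \frac{431925}{62} \approx -6966.5$)
$- G = \left(-1\right) \left(- \frac{431925}{62}\right) = \frac{431925}{62}$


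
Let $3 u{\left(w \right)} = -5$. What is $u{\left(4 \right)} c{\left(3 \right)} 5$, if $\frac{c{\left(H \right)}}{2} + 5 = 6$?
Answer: $- \frac{50}{3} \approx -16.667$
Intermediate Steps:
$c{\left(H \right)} = 2$ ($c{\left(H \right)} = -10 + 2 \cdot 6 = -10 + 12 = 2$)
$u{\left(w \right)} = - \frac{5}{3}$ ($u{\left(w \right)} = \frac{1}{3} \left(-5\right) = - \frac{5}{3}$)
$u{\left(4 \right)} c{\left(3 \right)} 5 = \left(- \frac{5}{3}\right) 2 \cdot 5 = \left(- \frac{10}{3}\right) 5 = - \frac{50}{3}$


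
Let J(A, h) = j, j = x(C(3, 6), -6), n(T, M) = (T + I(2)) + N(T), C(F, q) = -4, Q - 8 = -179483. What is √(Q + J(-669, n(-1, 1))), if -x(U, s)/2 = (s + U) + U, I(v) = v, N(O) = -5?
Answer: I*√179447 ≈ 423.61*I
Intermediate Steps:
Q = -179475 (Q = 8 - 179483 = -179475)
x(U, s) = -4*U - 2*s (x(U, s) = -2*((s + U) + U) = -2*((U + s) + U) = -2*(s + 2*U) = -4*U - 2*s)
n(T, M) = -3 + T (n(T, M) = (T + 2) - 5 = (2 + T) - 5 = -3 + T)
j = 28 (j = -4*(-4) - 2*(-6) = 16 + 12 = 28)
J(A, h) = 28
√(Q + J(-669, n(-1, 1))) = √(-179475 + 28) = √(-179447) = I*√179447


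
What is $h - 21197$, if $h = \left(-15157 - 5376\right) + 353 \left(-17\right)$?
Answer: $-47731$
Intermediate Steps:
$h = -26534$ ($h = -20533 - 6001 = -26534$)
$h - 21197 = -26534 - 21197 = -47731$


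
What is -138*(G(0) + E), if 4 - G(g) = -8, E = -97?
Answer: 11730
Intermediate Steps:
G(g) = 12 (G(g) = 4 - 1*(-8) = 4 + 8 = 12)
-138*(G(0) + E) = -138*(12 - 97) = -138*(-85) = 11730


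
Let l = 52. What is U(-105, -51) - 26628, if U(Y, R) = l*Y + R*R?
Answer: -29487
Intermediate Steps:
U(Y, R) = R**2 + 52*Y (U(Y, R) = 52*Y + R*R = 52*Y + R**2 = R**2 + 52*Y)
U(-105, -51) - 26628 = ((-51)**2 + 52*(-105)) - 26628 = (2601 - 5460) - 26628 = -2859 - 26628 = -29487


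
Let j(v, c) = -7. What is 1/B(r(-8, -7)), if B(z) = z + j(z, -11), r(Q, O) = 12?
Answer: ⅕ ≈ 0.20000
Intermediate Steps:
B(z) = -7 + z (B(z) = z - 7 = -7 + z)
1/B(r(-8, -7)) = 1/(-7 + 12) = 1/5 = ⅕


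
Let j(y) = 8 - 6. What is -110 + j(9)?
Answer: -108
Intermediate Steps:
j(y) = 2
-110 + j(9) = -110 + 2 = -108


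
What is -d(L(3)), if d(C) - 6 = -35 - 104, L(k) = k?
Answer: 133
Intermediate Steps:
d(C) = -133 (d(C) = 6 + (-35 - 104) = 6 - 139 = -133)
-d(L(3)) = -1*(-133) = 133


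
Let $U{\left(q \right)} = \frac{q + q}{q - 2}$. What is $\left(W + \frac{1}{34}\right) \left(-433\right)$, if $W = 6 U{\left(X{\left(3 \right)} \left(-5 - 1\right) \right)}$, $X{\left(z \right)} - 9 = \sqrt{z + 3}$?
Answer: $- \frac{62167109}{12410} - \frac{7794 \sqrt{6}}{365} \approx -5061.7$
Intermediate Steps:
$X{\left(z \right)} = 9 + \sqrt{3 + z}$ ($X{\left(z \right)} = 9 + \sqrt{z + 3} = 9 + \sqrt{3 + z}$)
$U{\left(q \right)} = \frac{2 q}{-2 + q}$
$W = \frac{12 \left(-54 - 6 \sqrt{6}\right)}{-56 - 6 \sqrt{6}}$ ($W = 6 \frac{2 \left(9 + \sqrt{3 + 3}\right) \left(-5 - 1\right)}{-2 + \left(9 + \sqrt{3 + 3}\right) \left(-5 - 1\right)} = 6 \frac{2 \left(9 + \sqrt{6}\right) \left(-6\right)}{-2 + \left(9 + \sqrt{6}\right) \left(-6\right)} = 6 \frac{2 \left(-54 - 6 \sqrt{6}\right)}{-2 - \left(54 + 6 \sqrt{6}\right)} = 6 \frac{2 \left(-54 - 6 \sqrt{6}\right)}{-56 - 6 \sqrt{6}} = \frac{12 \left(-54 - 6 \sqrt{6}\right)}{-56 - 6 \sqrt{6}} \approx 11.661$)
$\left(W + \frac{1}{34}\right) \left(-433\right) = \left(\left(\frac{4212}{365} + \frac{18 \sqrt{6}}{365}\right) + \frac{1}{34}\right) \left(-433\right) = \left(\frac{143573}{12410} + \frac{18 \sqrt{6}}{365}\right) \left(-433\right) = - \frac{62167109}{12410} - \frac{7794 \sqrt{6}}{365}$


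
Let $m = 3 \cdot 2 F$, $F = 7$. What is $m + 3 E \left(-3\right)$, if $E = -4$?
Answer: $78$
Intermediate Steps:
$m = 42$ ($m = 3 \cdot 2 \cdot 7 = 6 \cdot 7 = 42$)
$m + 3 E \left(-3\right) = 42 + 3 \left(-4\right) \left(-3\right) = 42 - -36 = 42 + 36 = 78$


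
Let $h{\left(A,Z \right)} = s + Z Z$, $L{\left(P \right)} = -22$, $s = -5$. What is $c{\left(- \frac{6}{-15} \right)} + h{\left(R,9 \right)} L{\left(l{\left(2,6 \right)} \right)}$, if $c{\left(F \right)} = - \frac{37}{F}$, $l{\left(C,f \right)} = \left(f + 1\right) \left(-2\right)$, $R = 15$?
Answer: $- \frac{3529}{2} \approx -1764.5$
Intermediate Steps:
$l{\left(C,f \right)} = -2 - 2 f$ ($l{\left(C,f \right)} = \left(1 + f\right) \left(-2\right) = -2 - 2 f$)
$h{\left(A,Z \right)} = -5 + Z^{2}$ ($h{\left(A,Z \right)} = -5 + Z Z = -5 + Z^{2}$)
$c{\left(- \frac{6}{-15} \right)} + h{\left(R,9 \right)} L{\left(l{\left(2,6 \right)} \right)} = - \frac{37}{\left(-6\right) \frac{1}{-15}} + \left(-5 + 9^{2}\right) \left(-22\right) = - \frac{37}{\left(-6\right) \left(- \frac{1}{15}\right)} + \left(-5 + 81\right) \left(-22\right) = - \frac{37}{\frac{2}{5}} + 76 \left(-22\right) = \left(-37\right) \frac{5}{2} - 1672 = - \frac{185}{2} - 1672 = - \frac{3529}{2}$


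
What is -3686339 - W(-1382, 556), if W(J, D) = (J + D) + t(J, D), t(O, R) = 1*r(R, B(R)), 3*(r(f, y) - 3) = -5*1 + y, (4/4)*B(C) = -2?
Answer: -11056541/3 ≈ -3.6855e+6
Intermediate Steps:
B(C) = -2
r(f, y) = 4/3 + y/3 (r(f, y) = 3 + (-5*1 + y)/3 = 3 + (-5 + y)/3 = 3 + (-5/3 + y/3) = 4/3 + y/3)
t(O, R) = 2/3 (t(O, R) = 1*(4/3 + (1/3)*(-2)) = 1*(4/3 - 2/3) = 1*(2/3) = 2/3)
W(J, D) = 2/3 + D + J (W(J, D) = (J + D) + 2/3 = (D + J) + 2/3 = 2/3 + D + J)
-3686339 - W(-1382, 556) = -3686339 - (2/3 + 556 - 1382) = -3686339 - 1*(-2476/3) = -3686339 + 2476/3 = -11056541/3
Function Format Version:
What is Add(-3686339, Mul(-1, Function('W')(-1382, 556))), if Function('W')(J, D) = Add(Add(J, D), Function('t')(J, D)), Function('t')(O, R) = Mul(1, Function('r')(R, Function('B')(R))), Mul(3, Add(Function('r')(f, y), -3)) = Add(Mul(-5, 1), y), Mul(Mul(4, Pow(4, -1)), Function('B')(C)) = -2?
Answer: Rational(-11056541, 3) ≈ -3.6855e+6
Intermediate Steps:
Function('B')(C) = -2
Function('r')(f, y) = Add(Rational(4, 3), Mul(Rational(1, 3), y)) (Function('r')(f, y) = Add(3, Mul(Rational(1, 3), Add(Mul(-5, 1), y))) = Add(3, Mul(Rational(1, 3), Add(-5, y))) = Add(3, Add(Rational(-5, 3), Mul(Rational(1, 3), y))) = Add(Rational(4, 3), Mul(Rational(1, 3), y)))
Function('t')(O, R) = Rational(2, 3) (Function('t')(O, R) = Mul(1, Add(Rational(4, 3), Mul(Rational(1, 3), -2))) = Mul(1, Add(Rational(4, 3), Rational(-2, 3))) = Mul(1, Rational(2, 3)) = Rational(2, 3))
Function('W')(J, D) = Add(Rational(2, 3), D, J) (Function('W')(J, D) = Add(Add(J, D), Rational(2, 3)) = Add(Add(D, J), Rational(2, 3)) = Add(Rational(2, 3), D, J))
Add(-3686339, Mul(-1, Function('W')(-1382, 556))) = Add(-3686339, Mul(-1, Add(Rational(2, 3), 556, -1382))) = Add(-3686339, Mul(-1, Rational(-2476, 3))) = Add(-3686339, Rational(2476, 3)) = Rational(-11056541, 3)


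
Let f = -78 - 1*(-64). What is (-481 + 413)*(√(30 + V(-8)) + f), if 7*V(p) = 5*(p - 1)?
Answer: 952 - 68*√1155/7 ≈ 621.86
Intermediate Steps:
V(p) = -5/7 + 5*p/7 (V(p) = (5*(p - 1))/7 = (5*(-1 + p))/7 = (-5 + 5*p)/7 = -5/7 + 5*p/7)
f = -14 (f = -78 + 64 = -14)
(-481 + 413)*(√(30 + V(-8)) + f) = (-481 + 413)*(√(30 + (-5/7 + (5/7)*(-8))) - 14) = -68*(√(30 + (-5/7 - 40/7)) - 14) = -68*(√(30 - 45/7) - 14) = -68*(√(165/7) - 14) = -68*(√1155/7 - 14) = -68*(-14 + √1155/7) = 952 - 68*√1155/7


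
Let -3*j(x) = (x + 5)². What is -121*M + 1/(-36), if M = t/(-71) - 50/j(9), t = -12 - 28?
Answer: -20139089/125244 ≈ -160.80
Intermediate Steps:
j(x) = -(5 + x)²/3 (j(x) = -(x + 5)²/3 = -(5 + x)²/3)
t = -40
M = 9245/6958 (M = -40/(-71) - 50*(-3/(5 + 9)²) = -40*(-1/71) - 50/((-⅓*14²)) = 40/71 - 50/((-⅓*196)) = 40/71 - 50/(-196/3) = 40/71 - 50*(-3/196) = 40/71 + 75/98 = 9245/6958 ≈ 1.3287)
-121*M + 1/(-36) = -121*9245/6958 + 1/(-36) = -1118645/6958 - 1/36 = -20139089/125244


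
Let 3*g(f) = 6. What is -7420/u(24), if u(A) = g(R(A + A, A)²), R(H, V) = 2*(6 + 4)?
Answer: -3710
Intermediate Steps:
R(H, V) = 20 (R(H, V) = 2*10 = 20)
g(f) = 2 (g(f) = (⅓)*6 = 2)
u(A) = 2
-7420/u(24) = -7420/2 = -7420*½ = -3710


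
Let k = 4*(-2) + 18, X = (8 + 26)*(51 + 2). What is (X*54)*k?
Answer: 973080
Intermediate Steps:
X = 1802 (X = 34*53 = 1802)
k = 10 (k = -8 + 18 = 10)
(X*54)*k = (1802*54)*10 = 97308*10 = 973080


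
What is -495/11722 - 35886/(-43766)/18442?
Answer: -49888745931/1182651001123 ≈ -0.042184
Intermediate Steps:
-495/11722 - 35886/(-43766)/18442 = -495*1/11722 - 35886*(-1/43766)*(1/18442) = -495/11722 + (17943/21883)*(1/18442) = -495/11722 + 17943/403566286 = -49888745931/1182651001123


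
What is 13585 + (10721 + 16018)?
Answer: 40324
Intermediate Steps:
13585 + (10721 + 16018) = 13585 + 26739 = 40324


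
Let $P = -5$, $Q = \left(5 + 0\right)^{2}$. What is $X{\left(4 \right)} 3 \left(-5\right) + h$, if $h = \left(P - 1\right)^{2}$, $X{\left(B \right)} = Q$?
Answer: $-339$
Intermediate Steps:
$Q = 25$ ($Q = 5^{2} = 25$)
$X{\left(B \right)} = 25$
$h = 36$ ($h = \left(-5 - 1\right)^{2} = \left(-6\right)^{2} = 36$)
$X{\left(4 \right)} 3 \left(-5\right) + h = 25 \cdot 3 \left(-5\right) + 36 = 25 \left(-15\right) + 36 = -375 + 36 = -339$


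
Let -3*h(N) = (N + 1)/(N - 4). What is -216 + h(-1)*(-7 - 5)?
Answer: -216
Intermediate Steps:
h(N) = -(1 + N)/(3*(-4 + N)) (h(N) = -(N + 1)/(3*(N - 4)) = -(1 + N)/(3*(-4 + N)))
-216 + h(-1)*(-7 - 5) = -216 + ((-1 - 1*(-1))/(3*(-4 - 1)))*(-7 - 5) = -216 + ((⅓)*(-1 + 1)/(-5))*(-12) = -216 + ((⅓)*(-⅕)*0)*(-12) = -216 + 0*(-12) = -216 + 0 = -216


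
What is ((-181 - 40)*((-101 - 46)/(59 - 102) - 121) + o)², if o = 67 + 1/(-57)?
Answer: 4077410707415236/6007401 ≈ 6.7873e+8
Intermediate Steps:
o = 3818/57 (o = 67 - 1/57 = 3818/57 ≈ 66.982)
((-181 - 40)*((-101 - 46)/(59 - 102) - 121) + o)² = ((-181 - 40)*((-101 - 46)/(59 - 102) - 121) + 3818/57)² = (-221*(-147/(-43) - 121) + 3818/57)² = (-221*(-147*(-1/43) - 121) + 3818/57)² = (-221*(147/43 - 121) + 3818/57)² = (-221*(-5056/43) + 3818/57)² = (1117376/43 + 3818/57)² = (63854606/2451)² = 4077410707415236/6007401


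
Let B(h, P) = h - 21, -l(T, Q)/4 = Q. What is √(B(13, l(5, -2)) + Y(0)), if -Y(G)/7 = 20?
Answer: 2*I*√37 ≈ 12.166*I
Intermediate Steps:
l(T, Q) = -4*Q
B(h, P) = -21 + h
Y(G) = -140 (Y(G) = -7*20 = -140)
√(B(13, l(5, -2)) + Y(0)) = √((-21 + 13) - 140) = √(-8 - 140) = √(-148) = 2*I*√37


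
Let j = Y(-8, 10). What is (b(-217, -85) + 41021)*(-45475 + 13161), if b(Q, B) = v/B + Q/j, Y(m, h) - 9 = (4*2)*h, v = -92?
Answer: -10027473928912/7565 ≈ -1.3255e+9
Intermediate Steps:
Y(m, h) = 9 + 8*h (Y(m, h) = 9 + (4*2)*h = 9 + 8*h)
j = 89 (j = 9 + 8*10 = 9 + 80 = 89)
b(Q, B) = -92/B + Q/89
(b(-217, -85) + 41021)*(-45475 + 13161) = ((-92/(-85) + (1/89)*(-217)) + 41021)*(-45475 + 13161) = ((-92*(-1/85) - 217/89) + 41021)*(-32314) = ((92/85 - 217/89) + 41021)*(-32314) = (-10257/7565 + 41021)*(-32314) = (310313608/7565)*(-32314) = -10027473928912/7565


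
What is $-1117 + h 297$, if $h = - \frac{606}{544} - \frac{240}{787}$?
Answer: $- \frac{329320565}{214064} \approx -1538.4$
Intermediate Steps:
$h = - \frac{303741}{214064}$ ($h = \left(-606\right) \frac{1}{544} - \frac{240}{787} = - \frac{303}{272} - \frac{240}{787} = - \frac{303741}{214064} \approx -1.4189$)
$-1117 + h 297 = -1117 - \frac{90211077}{214064} = - \frac{329320565}{214064}$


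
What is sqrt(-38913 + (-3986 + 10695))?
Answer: 2*I*sqrt(8051) ≈ 179.45*I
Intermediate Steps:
sqrt(-38913 + (-3986 + 10695)) = sqrt(-38913 + 6709) = sqrt(-32204) = 2*I*sqrt(8051)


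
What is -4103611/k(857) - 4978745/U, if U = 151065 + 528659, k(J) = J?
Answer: -2793589667829/582523468 ≈ -4795.7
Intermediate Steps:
U = 679724
-4103611/k(857) - 4978745/U = -4103611/857 - 4978745/679724 = -2793589667829/582523468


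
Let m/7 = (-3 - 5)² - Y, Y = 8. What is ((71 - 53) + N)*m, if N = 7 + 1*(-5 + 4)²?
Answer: 10192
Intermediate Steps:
m = 392 (m = 7*((-3 - 5)² - 1*8) = 7*((-8)² - 8) = 7*(64 - 8) = 7*56 = 392)
N = 8 (N = 7 + 1*(-1)² = 7 + 1*1 = 7 + 1 = 8)
((71 - 53) + N)*m = ((71 - 53) + 8)*392 = (18 + 8)*392 = 26*392 = 10192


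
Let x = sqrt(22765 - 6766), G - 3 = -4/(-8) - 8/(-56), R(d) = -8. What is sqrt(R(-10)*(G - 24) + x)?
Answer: sqrt(7980 + 49*sqrt(15999))/7 ≈ 17.010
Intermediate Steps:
G = 51/14 (G = 3 + (-4/(-8) - 8/(-56)) = 3 + (-4*(-1/8) - 8*(-1/56)) = 3 + (1/2 + 1/7) = 3 + 9/14 = 51/14 ≈ 3.6429)
x = sqrt(15999) ≈ 126.49
sqrt(R(-10)*(G - 24) + x) = sqrt(-8*(51/14 - 24) + sqrt(15999)) = sqrt(-8*(-285/14) + sqrt(15999)) = sqrt(1140/7 + sqrt(15999))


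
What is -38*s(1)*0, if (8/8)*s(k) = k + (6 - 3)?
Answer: 0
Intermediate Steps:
s(k) = 3 + k (s(k) = k + (6 - 3) = k + 3 = 3 + k)
-38*s(1)*0 = -38*(3 + 1)*0 = -38*4*0 = -152*0 = 0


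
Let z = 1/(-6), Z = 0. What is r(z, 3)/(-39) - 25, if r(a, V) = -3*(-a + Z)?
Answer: -1949/78 ≈ -24.987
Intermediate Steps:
z = -⅙ ≈ -0.16667
r(a, V) = 3*a (r(a, V) = -3*(-a + 0) = -(-3)*a = 3*a)
r(z, 3)/(-39) - 25 = (3*(-⅙))/(-39) - 25 = -1/39*(-½) - 25 = 1/78 - 25 = -1949/78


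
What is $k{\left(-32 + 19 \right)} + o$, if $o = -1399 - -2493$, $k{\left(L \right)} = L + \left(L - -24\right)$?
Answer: $1092$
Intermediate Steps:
$k{\left(L \right)} = 24 + 2 L$ ($k{\left(L \right)} = L + \left(L + 24\right) = L + \left(24 + L\right) = 24 + 2 L$)
$o = 1094$ ($o = -1399 + 2493 = 1094$)
$k{\left(-32 + 19 \right)} + o = \left(24 + 2 \left(-32 + 19\right)\right) + 1094 = \left(24 + 2 \left(-13\right)\right) + 1094 = \left(24 - 26\right) + 1094 = -2 + 1094 = 1092$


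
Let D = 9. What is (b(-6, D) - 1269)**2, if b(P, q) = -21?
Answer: 1664100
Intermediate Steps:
(b(-6, D) - 1269)**2 = (-21 - 1269)**2 = (-1290)**2 = 1664100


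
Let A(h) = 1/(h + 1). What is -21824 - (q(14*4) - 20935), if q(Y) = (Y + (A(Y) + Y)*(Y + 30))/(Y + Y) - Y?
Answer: -2797831/3192 ≈ -876.51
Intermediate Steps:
A(h) = 1/(1 + h)
q(Y) = -Y + (Y + (30 + Y)*(Y + 1/(1 + Y)))/(2*Y) (q(Y) = (Y + (1/(1 + Y) + Y)*(Y + 30))/(Y + Y) - Y = (Y + (Y + 1/(1 + Y))*(30 + Y))/((2*Y)) - Y = (Y + (30 + Y)*(Y + 1/(1 + Y)))*(1/(2*Y)) - Y = (Y + (30 + Y)*(Y + 1/(1 + Y)))/(2*Y) - Y = -Y + (Y + (30 + Y)*(Y + 1/(1 + Y)))/(2*Y))
-21824 - (q(14*4) - 20935) = -21824 - ((30 + (14*4)*(1 + (1 + 14*4)*(31 - 14*4)))/(2*((14*4))*(1 + 14*4)) - 20935) = -21824 - ((1/2)*(30 + 56*(1 + (1 + 56)*(31 - 1*56)))/(56*(1 + 56)) - 20935) = -21824 - ((1/2)*(1/56)*(30 + 56*(1 + 57*(31 - 56)))/57 - 20935) = -21824 - ((1/2)*(1/56)*(1/57)*(30 + 56*(1 + 57*(-25))) - 20935) = -21824 - ((1/2)*(1/56)*(1/57)*(30 + 56*(1 - 1425)) - 20935) = -21824 - ((1/2)*(1/56)*(1/57)*(30 + 56*(-1424)) - 20935) = -21824 - ((1/2)*(1/56)*(1/57)*(30 - 79744) - 20935) = -21824 - ((1/2)*(1/56)*(1/57)*(-79714) - 20935) = -21824 - (-39857/3192 - 20935) = -21824 - 1*(-66864377/3192) = -21824 + 66864377/3192 = -2797831/3192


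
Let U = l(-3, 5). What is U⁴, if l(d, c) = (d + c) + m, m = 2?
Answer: 256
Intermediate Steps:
l(d, c) = 2 + c + d (l(d, c) = (d + c) + 2 = (c + d) + 2 = 2 + c + d)
U = 4 (U = 2 + 5 - 3 = 4)
U⁴ = 4⁴ = 256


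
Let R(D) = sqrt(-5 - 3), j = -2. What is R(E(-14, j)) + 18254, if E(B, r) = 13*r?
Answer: 18254 + 2*I*sqrt(2) ≈ 18254.0 + 2.8284*I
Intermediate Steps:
R(D) = 2*I*sqrt(2) (R(D) = sqrt(-8) = 2*I*sqrt(2))
R(E(-14, j)) + 18254 = 2*I*sqrt(2) + 18254 = 18254 + 2*I*sqrt(2)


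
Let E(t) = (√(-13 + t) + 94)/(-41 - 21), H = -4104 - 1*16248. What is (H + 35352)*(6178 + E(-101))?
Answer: 2872065000/31 - 7500*I*√114/31 ≈ 9.2647e+7 - 2583.2*I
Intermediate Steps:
H = -20352 (H = -4104 - 16248 = -20352)
E(t) = -47/31 - √(-13 + t)/62 (E(t) = (94 + √(-13 + t))/(-62) = (94 + √(-13 + t))*(-1/62) = -47/31 - √(-13 + t)/62)
(H + 35352)*(6178 + E(-101)) = (-20352 + 35352)*(6178 + (-47/31 - √(-13 - 101)/62)) = 15000*(6178 + (-47/31 - I*√114/62)) = 15000*(191471/31 - I*√114/62) = 2872065000/31 - 7500*I*√114/31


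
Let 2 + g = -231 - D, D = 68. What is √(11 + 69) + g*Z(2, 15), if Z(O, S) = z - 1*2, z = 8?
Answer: -1806 + 4*√5 ≈ -1797.1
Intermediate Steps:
Z(O, S) = 6 (Z(O, S) = 8 - 1*2 = 8 - 2 = 6)
g = -301 (g = -2 + (-231 - 1*68) = -2 + (-231 - 68) = -2 - 299 = -301)
√(11 + 69) + g*Z(2, 15) = √(11 + 69) - 301*6 = √80 - 1806 = 4*√5 - 1806 = -1806 + 4*√5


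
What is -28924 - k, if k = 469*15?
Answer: -35959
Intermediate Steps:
k = 7035
-28924 - k = -28924 - 1*7035 = -28924 - 7035 = -35959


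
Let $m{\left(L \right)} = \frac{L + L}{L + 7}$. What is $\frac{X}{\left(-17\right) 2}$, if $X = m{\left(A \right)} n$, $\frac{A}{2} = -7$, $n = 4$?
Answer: $- \frac{8}{17} \approx -0.47059$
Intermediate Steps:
$A = -14$ ($A = 2 \left(-7\right) = -14$)
$m{\left(L \right)} = \frac{2 L}{7 + L}$
$X = 16$ ($X = 2 \left(-14\right) \frac{1}{7 - 14} \cdot 4 = 2 \left(-14\right) \frac{1}{-7} \cdot 4 = 2 \left(-14\right) \left(- \frac{1}{7}\right) 4 = 4 \cdot 4 = 16$)
$\frac{X}{\left(-17\right) 2} = \frac{16}{\left(-17\right) 2} = \frac{16}{-34} = 16 \left(- \frac{1}{34}\right) = - \frac{8}{17}$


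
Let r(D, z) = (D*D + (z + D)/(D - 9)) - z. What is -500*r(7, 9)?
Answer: -16000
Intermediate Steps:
r(D, z) = D**2 - z + (D + z)/(-9 + D) (r(D, z) = (D**2 + (D + z)/(-9 + D)) - z = D**2 - z + (D + z)/(-9 + D))
-500*r(7, 9) = -500*(7 + 7**3 - 9*7**2 + 10*9 - 1*7*9)/(-9 + 7) = -500*(7 + 343 - 9*49 + 90 - 63)/(-2) = -(-250)*(7 + 343 - 441 + 90 - 63) = -(-250)*(-64) = -500*32 = -16000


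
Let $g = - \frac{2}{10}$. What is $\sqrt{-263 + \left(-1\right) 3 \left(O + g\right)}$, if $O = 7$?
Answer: $\frac{i \sqrt{7085}}{5} \approx 16.834 i$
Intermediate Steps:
$g = - \frac{1}{5}$ ($g = \left(-2\right) \frac{1}{10} = - \frac{1}{5} \approx -0.2$)
$\sqrt{-263 + \left(-1\right) 3 \left(O + g\right)} = \sqrt{-263 + \left(-1\right) 3 \left(7 - \frac{1}{5}\right)} = \sqrt{-263 - \frac{102}{5}} = \sqrt{- \frac{1417}{5}} = \frac{i \sqrt{7085}}{5}$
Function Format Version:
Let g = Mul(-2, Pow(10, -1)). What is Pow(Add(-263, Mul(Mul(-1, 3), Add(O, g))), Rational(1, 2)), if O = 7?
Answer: Mul(Rational(1, 5), I, Pow(7085, Rational(1, 2))) ≈ Mul(16.834, I)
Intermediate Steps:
g = Rational(-1, 5) (g = Mul(-2, Rational(1, 10)) = Rational(-1, 5) ≈ -0.20000)
Pow(Add(-263, Mul(Mul(-1, 3), Add(O, g))), Rational(1, 2)) = Pow(Add(-263, Mul(Mul(-1, 3), Add(7, Rational(-1, 5)))), Rational(1, 2)) = Pow(Add(-263, Mul(-3, Rational(34, 5))), Rational(1, 2)) = Pow(Add(-263, Rational(-102, 5)), Rational(1, 2)) = Pow(Rational(-1417, 5), Rational(1, 2)) = Mul(Rational(1, 5), I, Pow(7085, Rational(1, 2)))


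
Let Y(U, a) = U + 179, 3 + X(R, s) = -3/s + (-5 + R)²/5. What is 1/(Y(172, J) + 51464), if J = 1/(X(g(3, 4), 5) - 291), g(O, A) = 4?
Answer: 1/51815 ≈ 1.9299e-5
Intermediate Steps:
X(R, s) = -3 - 3/s + (-5 + R)²/5 (X(R, s) = -3 + (-3/s + (-5 + R)²/5) = -3 - 3/s + (-5 + R)²/5)
J = -5/1472 (J = 1/((-3 - 3/5 + (-5 + 4)²/5) - 291) = 1/((-3 - 3*⅕ + (⅕)*(-1)²) - 291) = 1/((-3 - ⅗ + (⅕)*1) - 291) = 1/((-3 - ⅗ + ⅕) - 291) = 1/(-17/5 - 291) = 1/(-1472/5) = -5/1472 ≈ -0.0033967)
Y(U, a) = 179 + U
1/(Y(172, J) + 51464) = 1/((179 + 172) + 51464) = 1/(351 + 51464) = 1/51815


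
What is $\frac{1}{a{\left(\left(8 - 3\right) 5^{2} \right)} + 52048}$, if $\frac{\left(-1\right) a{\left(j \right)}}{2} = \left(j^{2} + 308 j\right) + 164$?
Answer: $- \frac{1}{56530} \approx -1.769 \cdot 10^{-5}$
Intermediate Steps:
$a{\left(j \right)} = -328 - 616 j - 2 j^{2}$ ($a{\left(j \right)} = - 2 \left(\left(j^{2} + 308 j\right) + 164\right) = - 2 \left(164 + j^{2} + 308 j\right) = -328 - 616 j - 2 j^{2}$)
$\frac{1}{a{\left(\left(8 - 3\right) 5^{2} \right)} + 52048} = \frac{1}{\left(-328 - 616 \left(8 - 3\right) 5^{2} - 2 \left(\left(8 - 3\right) 5^{2}\right)^{2}\right) + 52048} = \frac{1}{\left(-328 - 616 \cdot 5 \cdot 25 - 2 \left(5 \cdot 25\right)^{2}\right) + 52048} = \frac{1}{\left(-328 - 77000 - 2 \cdot 125^{2}\right) + 52048} = \frac{1}{\left(-328 - 77000 - 31250\right) + 52048} = \frac{1}{-108578 + 52048} = \frac{1}{-56530} = - \frac{1}{56530}$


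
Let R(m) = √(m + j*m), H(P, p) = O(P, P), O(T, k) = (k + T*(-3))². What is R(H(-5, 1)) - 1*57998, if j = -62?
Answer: -57998 + 10*I*√61 ≈ -57998.0 + 78.103*I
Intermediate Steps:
O(T, k) = (k - 3*T)²
H(P, p) = 4*P² (H(P, p) = (-P + 3*P)² = (2*P)² = 4*P²)
R(m) = √61*√(-m) (R(m) = √(m - 62*m) = √(-61*m) = √61*√(-m))
R(H(-5, 1)) - 1*57998 = √61*√(-4*(-5)²) - 1*57998 = √61*√(-4*25) - 57998 = √61*√(-1*100) - 57998 = √61*√(-100) - 57998 = √61*(10*I) - 57998 = 10*I*√61 - 57998 = -57998 + 10*I*√61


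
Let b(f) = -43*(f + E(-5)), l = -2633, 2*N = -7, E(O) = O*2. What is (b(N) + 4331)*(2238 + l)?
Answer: -3880085/2 ≈ -1.9400e+6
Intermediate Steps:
E(O) = 2*O
N = -7/2 (N = (1/2)*(-7) = -7/2 ≈ -3.5000)
b(f) = 430 - 43*f (b(f) = -43*(f + 2*(-5)) = -43*(f - 10) = -43*(-10 + f) = 430 - 43*f)
(b(N) + 4331)*(2238 + l) = ((430 - 43*(-7/2)) + 4331)*(2238 - 2633) = ((430 + 301/2) + 4331)*(-395) = (1161/2 + 4331)*(-395) = (9823/2)*(-395) = -3880085/2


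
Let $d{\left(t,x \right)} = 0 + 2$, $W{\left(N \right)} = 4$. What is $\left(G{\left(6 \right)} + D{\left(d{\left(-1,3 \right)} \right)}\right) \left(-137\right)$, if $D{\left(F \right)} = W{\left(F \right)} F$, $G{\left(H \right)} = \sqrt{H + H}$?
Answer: $-1096 - 274 \sqrt{3} \approx -1570.6$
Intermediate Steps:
$d{\left(t,x \right)} = 2$
$G{\left(H \right)} = \sqrt{2} \sqrt{H}$ ($G{\left(H \right)} = \sqrt{2 H} = \sqrt{2} \sqrt{H}$)
$D{\left(F \right)} = 4 F$
$\left(G{\left(6 \right)} + D{\left(d{\left(-1,3 \right)} \right)}\right) \left(-137\right) = \left(\sqrt{2} \sqrt{6} + 4 \cdot 2\right) \left(-137\right) = \left(2 \sqrt{3} + 8\right) \left(-137\right) = \left(8 + 2 \sqrt{3}\right) \left(-137\right) = -1096 - 274 \sqrt{3}$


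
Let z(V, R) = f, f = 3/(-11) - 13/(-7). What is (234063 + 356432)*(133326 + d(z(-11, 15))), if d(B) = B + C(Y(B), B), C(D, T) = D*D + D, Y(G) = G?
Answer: 466800189485370/5929 ≈ 7.8732e+10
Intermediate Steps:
f = 122/77 (f = 3*(-1/11) - 13*(-1/7) = -3/11 + 13/7 = 122/77 ≈ 1.5844)
C(D, T) = D + D**2 (C(D, T) = D**2 + D = D + D**2)
z(V, R) = 122/77
d(B) = B + B*(1 + B)
(234063 + 356432)*(133326 + d(z(-11, 15))) = (234063 + 356432)*(133326 + 122*(2 + 122/77)/77) = 590495*(133326 + (122/77)*(276/77)) = 590495*(133326 + 33672/5929) = 590495*(790523526/5929) = 466800189485370/5929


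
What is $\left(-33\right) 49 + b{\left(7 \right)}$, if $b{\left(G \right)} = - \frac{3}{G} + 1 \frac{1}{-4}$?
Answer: $- \frac{45295}{28} \approx -1617.7$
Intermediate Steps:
$b{\left(G \right)} = - \frac{1}{4} - \frac{3}{G}$ ($b{\left(G \right)} = - \frac{3}{G} + 1 \left(- \frac{1}{4}\right) = - \frac{3}{G} - \frac{1}{4} = - \frac{1}{4} - \frac{3}{G}$)
$\left(-33\right) 49 + b{\left(7 \right)} = \left(-33\right) 49 + \frac{-12 - 7}{4 \cdot 7} = -1617 + \frac{1}{4} \cdot \frac{1}{7} \left(-12 - 7\right) = -1617 + \frac{1}{4} \cdot \frac{1}{7} \left(-19\right) = -1617 - \frac{19}{28} = - \frac{45295}{28}$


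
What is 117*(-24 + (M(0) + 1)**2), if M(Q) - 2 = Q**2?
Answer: -1755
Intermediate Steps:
M(Q) = 2 + Q**2
117*(-24 + (M(0) + 1)**2) = 117*(-24 + ((2 + 0**2) + 1)**2) = 117*(-24 + ((2 + 0) + 1)**2) = 117*(-24 + (2 + 1)**2) = 117*(-24 + 3**2) = 117*(-24 + 9) = 117*(-15) = -1755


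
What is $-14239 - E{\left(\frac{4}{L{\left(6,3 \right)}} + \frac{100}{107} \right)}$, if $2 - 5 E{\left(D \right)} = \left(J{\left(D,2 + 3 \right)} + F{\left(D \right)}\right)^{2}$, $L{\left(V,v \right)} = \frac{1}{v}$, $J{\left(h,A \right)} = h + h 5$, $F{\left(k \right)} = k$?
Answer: $- \frac{721277109}{57245} \approx -12600.0$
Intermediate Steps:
$J{\left(h,A \right)} = 6 h$ ($J{\left(h,A \right)} = h + 5 h = 6 h$)
$E{\left(D \right)} = \frac{2}{5} - \frac{49 D^{2}}{5}$ ($E{\left(D \right)} = \frac{2}{5} - \frac{\left(6 D + D\right)^{2}}{5} = \frac{2}{5} - \frac{\left(7 D\right)^{2}}{5} = \frac{2}{5} - \frac{49 D^{2}}{5}$)
$-14239 - E{\left(\frac{4}{L{\left(6,3 \right)}} + \frac{100}{107} \right)} = -14239 - \left(\frac{2}{5} - \frac{49 \left(\frac{4}{\frac{1}{3}} + \frac{100}{107}\right)^{2}}{5}\right) = -14239 - \left(\frac{2}{5} - \frac{49 \left(4 \frac{1}{\frac{1}{3}} + 100 \cdot \frac{1}{107}\right)^{2}}{5}\right) = -14239 - \left(\frac{2}{5} - \frac{49 \left(4 \cdot 3 + \frac{100}{107}\right)^{2}}{5}\right) = -14239 - \left(\frac{2}{5} - \frac{49 \left(12 + \frac{100}{107}\right)^{2}}{5}\right) = -14239 - \left(\frac{2}{5} - \frac{49 \left(\frac{1384}{107}\right)^{2}}{5}\right) = -14239 - \left(\frac{2}{5} - \frac{93857344}{57245}\right) = -14239 - - \frac{93834446}{57245} = -14239 + \frac{93834446}{57245} = - \frac{721277109}{57245}$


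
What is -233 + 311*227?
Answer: 70364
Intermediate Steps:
-233 + 311*227 = -233 + 70597 = 70364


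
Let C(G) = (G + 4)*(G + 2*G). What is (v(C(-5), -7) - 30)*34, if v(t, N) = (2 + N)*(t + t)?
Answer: -6120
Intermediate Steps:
C(G) = 3*G*(4 + G) (C(G) = (4 + G)*(3*G) = 3*G*(4 + G))
v(t, N) = 2*t*(2 + N) (v(t, N) = (2 + N)*(2*t) = 2*t*(2 + N))
(v(C(-5), -7) - 30)*34 = (2*(3*(-5)*(4 - 5))*(2 - 7) - 30)*34 = (2*(3*(-5)*(-1))*(-5) - 30)*34 = (2*15*(-5) - 30)*34 = (-150 - 30)*34 = -180*34 = -6120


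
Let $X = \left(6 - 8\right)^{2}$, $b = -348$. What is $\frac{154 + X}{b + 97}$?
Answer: $- \frac{158}{251} \approx -0.62948$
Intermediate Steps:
$X = 4$ ($X = \left(-2\right)^{2} = 4$)
$\frac{154 + X}{b + 97} = \frac{154 + 4}{-348 + 97} = \frac{158}{-251} = 158 \left(- \frac{1}{251}\right) = - \frac{158}{251}$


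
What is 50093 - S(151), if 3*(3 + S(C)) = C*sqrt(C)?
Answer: 50096 - 151*sqrt(151)/3 ≈ 49478.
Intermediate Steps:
S(C) = -3 + C**(3/2)/3 (S(C) = -3 + (C*sqrt(C))/3 = -3 + C**(3/2)/3)
50093 - S(151) = 50093 - (-3 + 151**(3/2)/3) = 50093 - (-3 + (151*sqrt(151))/3) = 50093 - (-3 + 151*sqrt(151)/3) = 50093 + (3 - 151*sqrt(151)/3) = 50096 - 151*sqrt(151)/3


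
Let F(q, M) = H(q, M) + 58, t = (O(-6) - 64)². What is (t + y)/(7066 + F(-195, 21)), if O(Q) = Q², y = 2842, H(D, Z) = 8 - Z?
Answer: 3626/7111 ≈ 0.50991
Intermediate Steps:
t = 784 (t = ((-6)² - 64)² = (36 - 64)² = (-28)² = 784)
F(q, M) = 66 - M (F(q, M) = (8 - M) + 58 = 66 - M)
(t + y)/(7066 + F(-195, 21)) = (784 + 2842)/(7066 + (66 - 1*21)) = 3626/(7066 + (66 - 21)) = 3626/(7066 + 45) = 3626/7111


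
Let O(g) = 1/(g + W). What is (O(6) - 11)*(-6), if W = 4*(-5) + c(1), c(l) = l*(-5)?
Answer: 1260/19 ≈ 66.316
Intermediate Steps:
c(l) = -5*l
W = -25 (W = 4*(-5) - 5*1 = -20 - 5 = -25)
O(g) = 1/(-25 + g) (O(g) = 1/(g - 25) = 1/(-25 + g))
(O(6) - 11)*(-6) = (1/(-25 + 6) - 11)*(-6) = (1/(-19) - 11)*(-6) = (-1/19 - 11)*(-6) = -210/19*(-6) = 1260/19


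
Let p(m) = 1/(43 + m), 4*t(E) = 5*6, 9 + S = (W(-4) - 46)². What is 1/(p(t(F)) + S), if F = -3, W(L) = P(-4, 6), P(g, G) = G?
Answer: 101/160693 ≈ 0.00062853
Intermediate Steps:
W(L) = 6
S = 1591 (S = -9 + (6 - 46)² = -9 + (-40)² = -9 + 1600 = 1591)
t(E) = 15/2 (t(E) = (5*6)/4 = (¼)*30 = 15/2)
1/(p(t(F)) + S) = 1/(1/(43 + 15/2) + 1591) = 1/(1/(101/2) + 1591) = 1/(2/101 + 1591) = 1/(160693/101) = 101/160693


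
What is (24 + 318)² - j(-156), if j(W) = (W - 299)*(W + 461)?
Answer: 255739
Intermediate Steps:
j(W) = (-299 + W)*(461 + W)
(24 + 318)² - j(-156) = (24 + 318)² - (-137839 + (-156)² + 162*(-156)) = 342² - (-137839 + 24336 - 25272) = 116964 - 1*(-138775) = 116964 + 138775 = 255739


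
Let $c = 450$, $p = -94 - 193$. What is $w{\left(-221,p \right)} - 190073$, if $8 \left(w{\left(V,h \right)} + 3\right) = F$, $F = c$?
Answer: $- \frac{760079}{4} \approx -1.9002 \cdot 10^{5}$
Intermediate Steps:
$p = -287$ ($p = -94 - 193 = -287$)
$F = 450$
$w{\left(V,h \right)} = \frac{213}{4}$ ($w{\left(V,h \right)} = -3 + \frac{1}{8} \cdot 450 = -3 + \frac{225}{4} = \frac{213}{4}$)
$w{\left(-221,p \right)} - 190073 = \frac{213}{4} - 190073 = - \frac{760079}{4}$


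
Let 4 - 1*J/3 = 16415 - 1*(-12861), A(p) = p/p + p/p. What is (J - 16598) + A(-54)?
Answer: -104412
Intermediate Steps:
A(p) = 2 (A(p) = 1 + 1 = 2)
J = -87816 (J = 12 - 3*(16415 - 1*(-12861)) = 12 - 3*(16415 + 12861) = 12 - 3*29276 = 12 - 87828 = -87816)
(J - 16598) + A(-54) = (-87816 - 16598) + 2 = -104414 + 2 = -104412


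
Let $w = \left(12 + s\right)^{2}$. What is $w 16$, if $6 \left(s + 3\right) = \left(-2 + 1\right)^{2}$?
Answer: $\frac{12100}{9} \approx 1344.4$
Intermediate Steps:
$s = - \frac{17}{6}$ ($s = -3 + \frac{\left(-2 + 1\right)^{2}}{6} = -3 + \frac{\left(-1\right)^{2}}{6} = -3 + \frac{1}{6} \cdot 1 = -3 + \frac{1}{6} = - \frac{17}{6} \approx -2.8333$)
$w = \frac{3025}{36}$ ($w = \left(12 - \frac{17}{6}\right)^{2} = \left(\frac{55}{6}\right)^{2} = \frac{3025}{36} \approx 84.028$)
$w 16 = \frac{3025}{36} \cdot 16 = \frac{12100}{9}$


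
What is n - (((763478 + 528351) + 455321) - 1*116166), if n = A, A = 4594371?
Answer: 2963387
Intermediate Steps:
n = 4594371
n - (((763478 + 528351) + 455321) - 1*116166) = 4594371 - (((763478 + 528351) + 455321) - 1*116166) = 4594371 - ((1291829 + 455321) - 116166) = 4594371 - (1747150 - 116166) = 4594371 - 1*1630984 = 4594371 - 1630984 = 2963387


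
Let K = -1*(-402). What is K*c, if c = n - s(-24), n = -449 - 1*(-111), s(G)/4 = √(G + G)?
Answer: -135876 - 6432*I*√3 ≈ -1.3588e+5 - 11141.0*I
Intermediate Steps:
s(G) = 4*√2*√G (s(G) = 4*√(G + G) = 4*√(2*G) = 4*(√2*√G) = 4*√2*√G)
n = -338 (n = -449 + 111 = -338)
c = -338 - 16*I*√3 (c = -338 - 4*√2*√(-24) = -338 - 4*√2*2*I*√6 = -338 - 16*I*√3 ≈ -338.0 - 27.713*I)
K = 402
K*c = 402*(-338 - 16*I*√3) = -135876 - 6432*I*√3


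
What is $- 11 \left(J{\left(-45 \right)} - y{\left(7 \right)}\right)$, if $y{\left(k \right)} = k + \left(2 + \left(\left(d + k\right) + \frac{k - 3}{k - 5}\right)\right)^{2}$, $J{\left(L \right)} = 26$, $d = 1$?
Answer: $1375$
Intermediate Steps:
$y{\left(k \right)} = k + \left(3 + k + \frac{-3 + k}{-5 + k}\right)^{2}$ ($y{\left(k \right)} = k + \left(2 + \left(\left(1 + k\right) + \frac{k - 3}{k - 5}\right)\right)^{2} = k + \left(2 + \left(\left(1 + k\right) + \frac{-3 + k}{-5 + k}\right)\right)^{2} = k + \left(2 + \left(1 + k + \frac{-3 + k}{-5 + k}\right)\right)^{2} = k + \left(3 + k + \frac{-3 + k}{-5 + k}\right)^{2}$)
$- 11 \left(J{\left(-45 \right)} - y{\left(7 \right)}\right) = - 11 \left(26 - \left(7 + \frac{\left(18 + 7 - 7^{2}\right)^{2}}{\left(-5 + 7\right)^{2}}\right)\right) = - 11 \left(26 - \left(7 + \frac{\left(18 + 7 - 49\right)^{2}}{4}\right)\right) = - 11 \left(26 - \left(7 + \frac{\left(-24\right)^{2}}{4}\right)\right) = - 11 \left(26 - \left(7 + \frac{1}{4} \cdot 576\right)\right) = - 11 \left(26 - \left(7 + 144\right)\right) = - 11 \left(26 - 151\right) = \left(-11\right) \left(-125\right) = 1375$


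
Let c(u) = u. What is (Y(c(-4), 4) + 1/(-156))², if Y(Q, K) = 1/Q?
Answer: 100/1521 ≈ 0.065746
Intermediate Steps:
(Y(c(-4), 4) + 1/(-156))² = (1/(-4) + 1/(-156))² = (-¼ - 1/156)² = (-10/39)² = 100/1521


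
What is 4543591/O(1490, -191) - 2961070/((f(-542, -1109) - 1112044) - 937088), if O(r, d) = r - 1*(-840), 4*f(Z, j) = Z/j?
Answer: 4133161577648651/2117958119330 ≈ 1951.5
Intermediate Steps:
f(Z, j) = Z/(4*j) (f(Z, j) = (Z/j)/4 = Z/(4*j))
O(r, d) = 840 + r (O(r, d) = r + 840 = 840 + r)
4543591/O(1490, -191) - 2961070/((f(-542, -1109) - 1112044) - 937088) = 4543591/(840 + 1490) - 2961070/(((¼)*(-542)/(-1109) - 1112044) - 937088) = 4543591/2330 - 2961070/(((¼)*(-542)*(-1/1109) - 1112044) - 937088) = 4543591*(1/2330) - 2961070/((271/2218 - 1112044) - 937088) = 4543591/2330 - 2961070/(-2466513321/2218 - 937088) = 4543591/2330 - 2961070/(-4544974505/2218) = 4543591/2330 - 2961070*(-2218/4544974505) = 4543591/2330 + 1313530652/908994901 = 4133161577648651/2117958119330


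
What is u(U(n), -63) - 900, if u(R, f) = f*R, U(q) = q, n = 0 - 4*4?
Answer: 108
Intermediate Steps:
n = -16 (n = 0 - 16 = -16)
u(R, f) = R*f
u(U(n), -63) - 900 = -16*(-63) - 900 = 1008 - 900 = 108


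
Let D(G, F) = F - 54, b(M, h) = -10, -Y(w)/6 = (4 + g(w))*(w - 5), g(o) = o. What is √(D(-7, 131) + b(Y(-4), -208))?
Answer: √67 ≈ 8.1853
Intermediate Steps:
Y(w) = -6*(-5 + w)*(4 + w) (Y(w) = -6*(4 + w)*(w - 5) = -6*(4 + w)*(-5 + w) = -6*(-5 + w)*(4 + w))
D(G, F) = -54 + F
√(D(-7, 131) + b(Y(-4), -208)) = √((-54 + 131) - 10) = √(77 - 10) = √67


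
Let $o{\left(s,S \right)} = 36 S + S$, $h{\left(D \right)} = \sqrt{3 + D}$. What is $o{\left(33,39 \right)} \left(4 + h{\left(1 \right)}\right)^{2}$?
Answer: $51948$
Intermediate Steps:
$o{\left(s,S \right)} = 37 S$
$o{\left(33,39 \right)} \left(4 + h{\left(1 \right)}\right)^{2} = 37 \cdot 39 \left(4 + \sqrt{3 + 1}\right)^{2} = 1443 \left(4 + \sqrt{4}\right)^{2} = 1443 \left(4 + 2\right)^{2} = 1443 \cdot 6^{2} = 1443 \cdot 36 = 51948$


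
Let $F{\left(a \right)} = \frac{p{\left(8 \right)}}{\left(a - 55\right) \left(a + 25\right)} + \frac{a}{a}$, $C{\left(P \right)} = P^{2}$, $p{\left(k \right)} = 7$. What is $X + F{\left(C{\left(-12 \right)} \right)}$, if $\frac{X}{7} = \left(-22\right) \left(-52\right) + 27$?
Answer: $\frac{123306125}{15041} \approx 8198.0$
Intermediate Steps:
$F{\left(a \right)} = 1 + \frac{7}{\left(-55 + a\right) \left(25 + a\right)}$ ($F{\left(a \right)} = \frac{7}{\left(a - 55\right) \left(a + 25\right)} + \frac{a}{a} = \frac{7}{\left(-55 + a\right) \left(25 + a\right)} + 1 = 1 + \frac{7}{\left(-55 + a\right) \left(25 + a\right)}$)
$X = 8197$ ($X = 7 \left(\left(-22\right) \left(-52\right) + 27\right) = 7 \left(1144 + 27\right) = 7 \cdot 1171 = 8197$)
$X + F{\left(C{\left(-12 \right)} \right)} = 8197 + \frac{1368 - \left(\left(-12\right)^{2}\right)^{2} + 30 \left(-12\right)^{2}}{1375 - \left(\left(-12\right)^{2}\right)^{2} + 30 \left(-12\right)^{2}} = 8197 + \frac{1368 - 144^{2} + 30 \cdot 144}{1375 - 144^{2} + 30 \cdot 144} = 8197 + \frac{1368 - 20736 + 4320}{1375 - 20736 + 4320} = 8197 + \frac{1}{-15041} \left(-15048\right) = 8197 - - \frac{15048}{15041} = 8197 + \frac{15048}{15041} = \frac{123306125}{15041}$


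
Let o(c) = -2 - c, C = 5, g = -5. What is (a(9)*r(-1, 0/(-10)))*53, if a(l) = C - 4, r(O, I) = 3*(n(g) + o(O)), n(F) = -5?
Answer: -954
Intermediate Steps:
r(O, I) = -21 - 3*O (r(O, I) = 3*(-5 + (-2 - O)) = 3*(-7 - O) = -21 - 3*O)
a(l) = 1 (a(l) = 5 - 4 = 1)
(a(9)*r(-1, 0/(-10)))*53 = (1*(-21 - 3*(-1)))*53 = (1*(-21 + 3))*53 = (1*(-18))*53 = -18*53 = -954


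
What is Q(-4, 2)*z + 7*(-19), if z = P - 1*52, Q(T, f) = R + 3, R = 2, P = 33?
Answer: -228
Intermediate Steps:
Q(T, f) = 5 (Q(T, f) = 2 + 3 = 5)
z = -19 (z = 33 - 1*52 = 33 - 52 = -19)
Q(-4, 2)*z + 7*(-19) = 5*(-19) + 7*(-19) = -95 - 133 = -228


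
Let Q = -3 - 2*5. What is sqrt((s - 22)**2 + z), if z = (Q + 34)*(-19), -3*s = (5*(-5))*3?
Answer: I*sqrt(390) ≈ 19.748*I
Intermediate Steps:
s = 25 (s = -5*(-5)*3/3 = -(-25)*3/3 = -1/3*(-75) = 25)
Q = -13 (Q = -3 - 10 = -13)
z = -399 (z = (-13 + 34)*(-19) = 21*(-19) = -399)
sqrt((s - 22)**2 + z) = sqrt((25 - 22)**2 - 399) = sqrt(3**2 - 399) = sqrt(9 - 399) = sqrt(-390) = I*sqrt(390)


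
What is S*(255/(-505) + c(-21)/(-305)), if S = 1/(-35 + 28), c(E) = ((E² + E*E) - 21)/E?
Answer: 11414/215635 ≈ 0.052932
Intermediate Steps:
c(E) = (-21 + 2*E²)/E (c(E) = ((E² + E²) - 21)/E = (2*E² - 21)/E = (-21 + 2*E²)/E)
S = -⅐ (S = 1/(-7) = -⅐ ≈ -0.14286)
S*(255/(-505) + c(-21)/(-305)) = -(255/(-505) + (-21/(-21) + 2*(-21))/(-305))/7 = -(255*(-1/505) + (-21*(-1/21) - 42)*(-1/305))/7 = -(-51/101 + (1 - 42)*(-1/305))/7 = -(-51/101 - 41*(-1/305))/7 = -(-51/101 + 41/305)/7 = -⅐*(-11414/30805) = 11414/215635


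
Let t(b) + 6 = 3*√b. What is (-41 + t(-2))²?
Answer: 2191 - 282*I*√2 ≈ 2191.0 - 398.81*I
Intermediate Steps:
t(b) = -6 + 3*√b
(-41 + t(-2))² = (-41 + (-6 + 3*√(-2)))² = (-41 + (-6 + 3*(I*√2)))² = (-41 + (-6 + 3*I*√2))² = (-47 + 3*I*√2)²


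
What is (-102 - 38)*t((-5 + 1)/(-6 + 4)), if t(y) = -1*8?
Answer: 1120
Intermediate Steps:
t(y) = -8
(-102 - 38)*t((-5 + 1)/(-6 + 4)) = (-102 - 38)*(-8) = -140*(-8) = 1120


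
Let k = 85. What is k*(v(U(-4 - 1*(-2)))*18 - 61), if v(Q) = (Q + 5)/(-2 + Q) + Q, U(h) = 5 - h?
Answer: 9197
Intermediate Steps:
v(Q) = Q + (5 + Q)/(-2 + Q) (v(Q) = (5 + Q)/(-2 + Q) + Q = Q + (5 + Q)/(-2 + Q))
k*(v(U(-4 - 1*(-2)))*18 - 61) = 85*(((5 + (5 - (-4 - 1*(-2)))**2 - (5 - (-4 - 1*(-2))))/(-2 + (5 - (-4 - 1*(-2)))))*18 - 61) = 85*(((5 + (5 - (-4 + 2))**2 - (5 - (-4 + 2)))/(-2 + (5 - (-4 + 2))))*18 - 61) = 85*(((5 + (5 - 1*(-2))**2 - (5 - 1*(-2)))/(-2 + (5 - 1*(-2))))*18 - 61) = 85*(((5 + (5 + 2)**2 - (5 + 2))/(-2 + (5 + 2)))*18 - 61) = 85*(((5 + 7**2 - 1*7)/(-2 + 7))*18 - 61) = 85*(((5 + 49 - 7)/5)*18 - 61) = 85*(((1/5)*47)*18 - 61) = 85*((47/5)*18 - 61) = 85*(846/5 - 61) = 85*(541/5) = 9197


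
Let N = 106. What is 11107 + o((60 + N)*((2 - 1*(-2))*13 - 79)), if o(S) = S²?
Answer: 20099431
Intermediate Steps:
11107 + o((60 + N)*((2 - 1*(-2))*13 - 79)) = 11107 + ((60 + 106)*((2 - 1*(-2))*13 - 79))² = 11107 + (166*((2 + 2)*13 - 79))² = 11107 + (166*(4*13 - 79))² = 11107 + (166*(52 - 79))² = 11107 + (166*(-27))² = 11107 + (-4482)² = 11107 + 20088324 = 20099431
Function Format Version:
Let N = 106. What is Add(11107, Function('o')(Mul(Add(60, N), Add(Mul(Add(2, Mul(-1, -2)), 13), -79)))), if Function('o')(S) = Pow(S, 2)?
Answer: 20099431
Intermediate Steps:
Add(11107, Function('o')(Mul(Add(60, N), Add(Mul(Add(2, Mul(-1, -2)), 13), -79)))) = Add(11107, Pow(Mul(Add(60, 106), Add(Mul(Add(2, Mul(-1, -2)), 13), -79)), 2)) = Add(11107, Pow(Mul(166, Add(Mul(Add(2, 2), 13), -79)), 2)) = Add(11107, Pow(Mul(166, Add(Mul(4, 13), -79)), 2)) = Add(11107, Pow(Mul(166, Add(52, -79)), 2)) = Add(11107, Pow(Mul(166, -27), 2)) = Add(11107, Pow(-4482, 2)) = Add(11107, 20088324) = 20099431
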